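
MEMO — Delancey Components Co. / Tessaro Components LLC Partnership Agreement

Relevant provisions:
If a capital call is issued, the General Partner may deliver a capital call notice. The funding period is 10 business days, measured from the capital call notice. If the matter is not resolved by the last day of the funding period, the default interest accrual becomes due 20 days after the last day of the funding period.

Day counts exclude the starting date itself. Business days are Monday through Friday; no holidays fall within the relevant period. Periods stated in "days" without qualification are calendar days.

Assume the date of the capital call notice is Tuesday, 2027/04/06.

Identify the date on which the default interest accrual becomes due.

The last day of the funding period: 10 business days after Tuesday, 2027/04/06, skipping weekends — Apr 7, Apr 8, Apr 9, Apr 12, Apr 13, Apr 14, Apr 15, Apr 16, Apr 19, Apr 20 — lands on Tuesday, 2027/04/20.
The date on which the default interest accrual becomes due: 20 calendar days after 2027/04/20 is 2027/05/10.

2027/05/10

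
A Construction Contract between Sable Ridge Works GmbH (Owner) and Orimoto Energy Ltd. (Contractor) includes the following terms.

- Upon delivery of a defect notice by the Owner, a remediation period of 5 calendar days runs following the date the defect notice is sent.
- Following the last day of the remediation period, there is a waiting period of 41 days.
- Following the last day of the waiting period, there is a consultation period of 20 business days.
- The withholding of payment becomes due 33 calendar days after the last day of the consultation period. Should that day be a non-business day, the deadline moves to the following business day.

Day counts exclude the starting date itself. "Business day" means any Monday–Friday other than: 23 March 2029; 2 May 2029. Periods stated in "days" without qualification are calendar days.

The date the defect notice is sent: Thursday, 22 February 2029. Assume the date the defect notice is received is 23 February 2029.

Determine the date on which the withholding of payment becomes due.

The last day of the remediation period: 22 February 2029 + 5 days = 27 February 2029.
Adding 41 calendar days to 27 February 2029 gives 9 April 2029, which is the last day of the waiting period.
The last day of the consultation period: 20 business days after Monday, 9 April 2029, skipping weekends and the listed holiday on May 2 — Apr 10, Apr 11, Apr 12, Apr 13, …, May 4, May 7, May 8 — lands on Tuesday, 8 May 2029.
Adding 33 calendar days to 8 May 2029 gives 10 June 2029, which is the date on which the withholding of payment becomes due. That falls on a Sunday, so it rolls to the next business day, Monday, 11 June 2029.

11 June 2029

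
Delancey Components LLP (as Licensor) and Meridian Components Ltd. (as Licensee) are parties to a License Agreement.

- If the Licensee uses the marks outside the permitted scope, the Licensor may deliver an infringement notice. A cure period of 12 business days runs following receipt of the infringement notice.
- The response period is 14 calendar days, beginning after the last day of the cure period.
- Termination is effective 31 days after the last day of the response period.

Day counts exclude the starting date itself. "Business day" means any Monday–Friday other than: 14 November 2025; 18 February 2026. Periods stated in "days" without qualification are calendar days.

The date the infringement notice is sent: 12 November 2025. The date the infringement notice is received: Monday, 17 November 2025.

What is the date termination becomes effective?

From Monday, 17 November 2025, 12 business days (Nov 18, Nov 19, Nov 20, Nov 21, …, Dec 1, Dec 2, Dec 3, skipping weekends) brings us to Wednesday, 3 December 2025, which is the last day of the cure period.
The last day of the response period: 14 calendar days after 3 December 2025 is 17 December 2025.
The date termination becomes effective: 17 December 2025 + 31 days = 17 January 2026.

17 January 2026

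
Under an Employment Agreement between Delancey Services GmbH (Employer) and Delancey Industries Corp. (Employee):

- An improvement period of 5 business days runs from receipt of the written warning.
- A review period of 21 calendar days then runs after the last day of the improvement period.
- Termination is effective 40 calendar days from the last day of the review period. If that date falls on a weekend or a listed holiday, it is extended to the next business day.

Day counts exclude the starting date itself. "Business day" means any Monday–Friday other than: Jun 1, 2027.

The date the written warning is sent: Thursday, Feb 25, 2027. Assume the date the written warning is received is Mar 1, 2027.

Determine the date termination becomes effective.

May 10, 2027

The last day of the improvement period: counting 5 business days from Monday, Mar 1, 2027 (Mar 2, Mar 3, Mar 4, Mar 5, Mar 8, skipping weekends) reaches Monday, Mar 8, 2027.
The last day of the review period: 21 calendar days after Mar 8, 2027 is Mar 29, 2027.
The date termination becomes effective: Mar 29, 2027 + 40 days = May 8, 2027. That falls on a Saturday, so it rolls to the next business day, Monday, May 10, 2027.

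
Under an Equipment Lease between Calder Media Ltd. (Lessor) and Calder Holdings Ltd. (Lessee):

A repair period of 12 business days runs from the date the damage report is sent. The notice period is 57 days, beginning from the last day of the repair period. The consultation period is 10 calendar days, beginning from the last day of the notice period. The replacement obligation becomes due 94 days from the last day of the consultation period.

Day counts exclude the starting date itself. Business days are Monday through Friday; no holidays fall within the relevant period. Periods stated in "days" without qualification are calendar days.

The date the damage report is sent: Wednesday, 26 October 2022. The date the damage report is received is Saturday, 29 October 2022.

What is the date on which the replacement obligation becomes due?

21 April 2023

The last day of the repair period: counting 12 business days from Wednesday, 26 October 2022 (Oct 27, Oct 28, Oct 31, Nov 1, …, Nov 9, Nov 10, Nov 11, skipping weekends) reaches Friday, 11 November 2022.
Adding 57 calendar days to 11 November 2022 gives 7 January 2023, which is the last day of the notice period.
The last day of the consultation period: 10 calendar days after 7 January 2023 is 17 January 2023.
The date on which the replacement obligation becomes due: 94 calendar days after 17 January 2023 is 21 April 2023.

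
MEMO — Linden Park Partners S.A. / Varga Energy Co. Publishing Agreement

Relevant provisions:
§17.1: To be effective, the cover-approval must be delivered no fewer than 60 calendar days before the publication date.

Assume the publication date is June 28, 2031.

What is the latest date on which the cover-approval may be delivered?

June 28, 2031 minus 60 days is April 29, 2031.

April 29, 2031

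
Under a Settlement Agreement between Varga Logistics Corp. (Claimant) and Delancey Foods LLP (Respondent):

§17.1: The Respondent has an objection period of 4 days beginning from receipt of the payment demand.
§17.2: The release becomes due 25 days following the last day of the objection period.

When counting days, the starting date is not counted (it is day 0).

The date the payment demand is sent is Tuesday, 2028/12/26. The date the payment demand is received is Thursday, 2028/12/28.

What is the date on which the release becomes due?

The last day of the objection period: 4 calendar days after 2028/12/28 is 2029/01/01.
The date on which the release becomes due: 25 calendar days after 2029/01/01 is 2029/01/26.

2029/01/26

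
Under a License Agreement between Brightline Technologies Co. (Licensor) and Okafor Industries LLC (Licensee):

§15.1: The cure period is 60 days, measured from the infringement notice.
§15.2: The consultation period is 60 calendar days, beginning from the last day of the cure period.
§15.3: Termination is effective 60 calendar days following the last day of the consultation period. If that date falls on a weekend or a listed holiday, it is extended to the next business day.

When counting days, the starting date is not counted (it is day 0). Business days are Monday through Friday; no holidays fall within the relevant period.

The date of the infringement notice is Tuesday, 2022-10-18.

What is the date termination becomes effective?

2023-04-17

Adding 60 calendar days to 2022-10-18 gives 2022-12-17, which is the last day of the cure period.
The last day of the consultation period: 60 calendar days after 2022-12-17 is 2023-02-15.
The date termination becomes effective: 60 calendar days after 2023-02-15 is 2023-04-16. That falls on a Sunday, so it rolls to the next business day, Monday, 2023-04-17.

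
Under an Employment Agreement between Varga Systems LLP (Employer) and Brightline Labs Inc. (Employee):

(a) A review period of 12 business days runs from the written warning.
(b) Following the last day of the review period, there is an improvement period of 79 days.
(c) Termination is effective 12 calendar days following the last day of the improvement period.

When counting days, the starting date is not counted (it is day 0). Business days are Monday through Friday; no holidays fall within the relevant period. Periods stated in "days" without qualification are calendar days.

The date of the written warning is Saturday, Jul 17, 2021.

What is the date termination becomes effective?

Nov 2, 2021

The last day of the review period: counting 12 business days from Saturday, Jul 17, 2021 (Jul 19, Jul 20, Jul 21, Jul 22, …, Jul 30, Aug 2, Aug 3, skipping weekends) reaches Tuesday, Aug 3, 2021.
The last day of the improvement period: 79 calendar days after Aug 3, 2021 is Oct 21, 2021.
Adding 12 calendar days to Oct 21, 2021 gives Nov 2, 2021, which is the date termination becomes effective.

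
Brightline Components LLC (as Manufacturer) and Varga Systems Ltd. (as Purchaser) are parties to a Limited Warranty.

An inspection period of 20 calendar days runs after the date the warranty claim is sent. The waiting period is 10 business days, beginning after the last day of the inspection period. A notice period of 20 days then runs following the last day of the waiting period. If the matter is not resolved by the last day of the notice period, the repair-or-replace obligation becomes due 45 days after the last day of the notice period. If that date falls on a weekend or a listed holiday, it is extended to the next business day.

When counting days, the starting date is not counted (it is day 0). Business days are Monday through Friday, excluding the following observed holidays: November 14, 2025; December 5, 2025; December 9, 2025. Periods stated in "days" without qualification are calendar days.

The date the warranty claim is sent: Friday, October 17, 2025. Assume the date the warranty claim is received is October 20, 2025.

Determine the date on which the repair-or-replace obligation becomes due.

January 26, 2026

Adding 20 calendar days to October 17, 2025 gives November 6, 2025, which is the last day of the inspection period.
The last day of the waiting period: 10 business days after Thursday, November 6, 2025, skipping weekends and the listed holiday on Nov 14 — Nov 7, Nov 10, Nov 11, Nov 12, Nov 13, Nov 17, Nov 18, Nov 19, Nov 20, Nov 21 — lands on Friday, November 21, 2025.
Adding 20 calendar days to November 21, 2025 gives December 11, 2025, which is the last day of the notice period.
Adding 45 calendar days to December 11, 2025 gives January 25, 2026, which is the date on which the repair-or-replace obligation becomes due. That falls on a Sunday, so it rolls to the next business day, Monday, January 26, 2026.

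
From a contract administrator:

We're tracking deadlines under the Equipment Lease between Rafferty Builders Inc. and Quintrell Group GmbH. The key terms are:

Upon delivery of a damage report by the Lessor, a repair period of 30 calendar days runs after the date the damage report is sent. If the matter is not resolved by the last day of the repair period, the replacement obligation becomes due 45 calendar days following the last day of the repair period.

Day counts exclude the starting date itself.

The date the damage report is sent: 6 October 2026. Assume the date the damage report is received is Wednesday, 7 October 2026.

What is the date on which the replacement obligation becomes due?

The last day of the repair period: 6 October 2026 + 30 days = 5 November 2026.
Adding 45 calendar days to 5 November 2026 gives 20 December 2026, which is the date on which the replacement obligation becomes due.

20 December 2026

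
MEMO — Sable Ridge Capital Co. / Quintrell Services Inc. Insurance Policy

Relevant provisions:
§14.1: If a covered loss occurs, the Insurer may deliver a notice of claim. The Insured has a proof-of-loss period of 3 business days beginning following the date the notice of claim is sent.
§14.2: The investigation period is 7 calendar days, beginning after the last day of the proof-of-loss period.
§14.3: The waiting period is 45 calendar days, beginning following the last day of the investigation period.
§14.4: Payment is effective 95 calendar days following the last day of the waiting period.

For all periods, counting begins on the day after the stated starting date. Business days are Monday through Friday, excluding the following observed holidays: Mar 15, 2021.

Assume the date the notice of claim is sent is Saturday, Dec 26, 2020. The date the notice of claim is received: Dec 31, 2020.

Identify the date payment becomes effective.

The last day of the proof-of-loss period: counting 3 business days from Saturday, Dec 26, 2020 (Dec 28, Dec 29, Dec 30, skipping weekends) reaches Wednesday, Dec 30, 2020.
The last day of the investigation period: Dec 30, 2020 + 7 days = Jan 6, 2021.
The last day of the waiting period: Jan 6, 2021 + 45 days = Feb 20, 2021.
The date payment becomes effective: 95 calendar days after Feb 20, 2021 is May 26, 2021.

May 26, 2021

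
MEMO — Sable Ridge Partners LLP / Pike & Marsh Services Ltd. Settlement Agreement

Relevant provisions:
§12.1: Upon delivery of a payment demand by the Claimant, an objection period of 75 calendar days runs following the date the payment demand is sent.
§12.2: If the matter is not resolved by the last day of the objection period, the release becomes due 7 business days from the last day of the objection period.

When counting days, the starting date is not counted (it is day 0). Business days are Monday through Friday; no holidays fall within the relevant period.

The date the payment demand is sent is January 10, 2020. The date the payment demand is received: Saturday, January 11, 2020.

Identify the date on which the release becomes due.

Adding 75 calendar days to January 10, 2020 gives March 25, 2020, which is the last day of the objection period.
The date on which the release becomes due: counting 7 business days from Wednesday, March 25, 2020 (Mar 26, Mar 27, Mar 30, Mar 31, Apr 1, Apr 2, Apr 3, skipping weekends) reaches Friday, April 3, 2020.

April 3, 2020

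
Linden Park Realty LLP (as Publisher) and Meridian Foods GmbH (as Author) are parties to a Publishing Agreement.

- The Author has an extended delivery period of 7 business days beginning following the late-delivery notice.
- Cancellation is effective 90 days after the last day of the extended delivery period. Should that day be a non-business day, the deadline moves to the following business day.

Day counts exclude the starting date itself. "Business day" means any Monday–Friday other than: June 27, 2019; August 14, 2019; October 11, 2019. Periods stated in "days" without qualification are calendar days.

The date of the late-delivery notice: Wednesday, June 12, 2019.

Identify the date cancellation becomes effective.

The last day of the extended delivery period: counting 7 business days from Wednesday, June 12, 2019 (Jun 13, Jun 14, Jun 17, Jun 18, Jun 19, Jun 20, Jun 21, skipping weekends) reaches Friday, June 21, 2019.
The date cancellation becomes effective: June 21, 2019 + 90 days = September 19, 2019. September 19, 2019 is a Thursday and is not a listed holiday, so no roll-forward applies.

September 19, 2019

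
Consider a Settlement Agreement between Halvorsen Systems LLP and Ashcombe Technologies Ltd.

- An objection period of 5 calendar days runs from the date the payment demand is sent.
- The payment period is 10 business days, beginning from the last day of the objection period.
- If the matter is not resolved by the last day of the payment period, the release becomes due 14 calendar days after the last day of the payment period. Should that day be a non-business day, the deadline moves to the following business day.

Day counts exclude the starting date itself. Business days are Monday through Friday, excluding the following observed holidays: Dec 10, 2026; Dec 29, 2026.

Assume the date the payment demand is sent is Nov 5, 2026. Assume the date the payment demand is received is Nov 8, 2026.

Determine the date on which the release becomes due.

The last day of the objection period: 5 calendar days after Nov 5, 2026 is Nov 10, 2026.
The last day of the payment period: 10 business days after Tuesday, Nov 10, 2026, skipping weekends — Nov 11, Nov 12, Nov 13, Nov 16, Nov 17, Nov 18, Nov 19, Nov 20, Nov 23, Nov 24 — lands on Tuesday, Nov 24, 2026.
The date on which the release becomes due: 14 calendar days after Nov 24, 2026 is Dec 8, 2026. Dec 8, 2026 is a Tuesday and is not a listed holiday, so no roll-forward applies.

Dec 8, 2026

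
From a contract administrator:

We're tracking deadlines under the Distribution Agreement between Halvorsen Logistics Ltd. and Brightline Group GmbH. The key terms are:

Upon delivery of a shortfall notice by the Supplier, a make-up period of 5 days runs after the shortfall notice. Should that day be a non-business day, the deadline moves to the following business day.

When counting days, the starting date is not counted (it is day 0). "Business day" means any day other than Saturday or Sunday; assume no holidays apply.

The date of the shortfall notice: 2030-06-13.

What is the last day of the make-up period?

The last day of the make-up period: 2030-06-13 + 5 days = 2030-06-18. 2030-06-18 is a Tuesday, so no roll-forward applies.

2030-06-18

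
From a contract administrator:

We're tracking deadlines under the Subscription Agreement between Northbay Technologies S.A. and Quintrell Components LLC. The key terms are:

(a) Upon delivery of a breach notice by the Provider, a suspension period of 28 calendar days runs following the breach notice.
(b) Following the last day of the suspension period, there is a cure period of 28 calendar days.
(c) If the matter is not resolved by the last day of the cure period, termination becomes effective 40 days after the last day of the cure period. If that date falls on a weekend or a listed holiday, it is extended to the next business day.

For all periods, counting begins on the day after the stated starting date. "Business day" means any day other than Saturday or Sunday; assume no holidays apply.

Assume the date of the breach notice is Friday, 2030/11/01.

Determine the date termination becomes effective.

2031/02/05

Adding 28 calendar days to 2030/11/01 gives 2030/11/29, which is the last day of the suspension period.
The last day of the cure period: 28 calendar days after 2030/11/29 is 2030/12/27.
Adding 40 calendar days to 2030/12/27 gives 2031/02/05, which is the date termination becomes effective. 2031/02/05 is a Wednesday, so no roll-forward applies.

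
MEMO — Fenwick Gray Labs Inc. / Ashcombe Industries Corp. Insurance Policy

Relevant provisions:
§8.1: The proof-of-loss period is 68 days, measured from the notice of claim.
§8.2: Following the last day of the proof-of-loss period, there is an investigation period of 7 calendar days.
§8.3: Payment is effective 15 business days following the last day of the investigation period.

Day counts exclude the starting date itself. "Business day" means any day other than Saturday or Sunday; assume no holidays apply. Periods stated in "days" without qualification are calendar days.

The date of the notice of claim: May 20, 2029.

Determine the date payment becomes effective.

August 24, 2029

The last day of the proof-of-loss period: May 20, 2029 + 68 days = July 27, 2029.
The last day of the investigation period: 7 calendar days after July 27, 2029 is August 3, 2029.
The date payment becomes effective: 15 business days after Friday, August 3, 2029, skipping weekends — Aug 6, Aug 7, Aug 8, Aug 9, …, Aug 22, Aug 23, Aug 24 — lands on Friday, August 24, 2029.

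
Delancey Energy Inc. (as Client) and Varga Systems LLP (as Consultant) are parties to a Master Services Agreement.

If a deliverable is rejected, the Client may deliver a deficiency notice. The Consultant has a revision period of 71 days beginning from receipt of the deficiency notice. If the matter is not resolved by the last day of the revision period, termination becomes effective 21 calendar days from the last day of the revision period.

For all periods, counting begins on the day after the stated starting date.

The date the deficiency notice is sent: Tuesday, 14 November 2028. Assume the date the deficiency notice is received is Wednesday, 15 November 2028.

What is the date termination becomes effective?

15 February 2029

Adding 71 calendar days to 15 November 2028 gives 25 January 2029, which is the last day of the revision period.
The date termination becomes effective: 21 calendar days after 25 January 2029 is 15 February 2029.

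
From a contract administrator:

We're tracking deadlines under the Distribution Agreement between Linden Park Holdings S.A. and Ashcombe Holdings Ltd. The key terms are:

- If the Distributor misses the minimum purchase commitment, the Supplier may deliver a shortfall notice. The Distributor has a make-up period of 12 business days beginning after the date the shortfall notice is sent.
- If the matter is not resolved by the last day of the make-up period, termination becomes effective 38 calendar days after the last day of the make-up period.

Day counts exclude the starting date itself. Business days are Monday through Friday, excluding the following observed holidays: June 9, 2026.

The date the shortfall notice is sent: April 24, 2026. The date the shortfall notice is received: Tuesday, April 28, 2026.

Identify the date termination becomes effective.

The last day of the make-up period: 12 business days after Friday, April 24, 2026, skipping weekends — Apr 27, Apr 28, Apr 29, Apr 30, …, May 8, May 11, May 12 — lands on Tuesday, May 12, 2026.
Adding 38 calendar days to May 12, 2026 gives June 19, 2026, which is the date termination becomes effective.

June 19, 2026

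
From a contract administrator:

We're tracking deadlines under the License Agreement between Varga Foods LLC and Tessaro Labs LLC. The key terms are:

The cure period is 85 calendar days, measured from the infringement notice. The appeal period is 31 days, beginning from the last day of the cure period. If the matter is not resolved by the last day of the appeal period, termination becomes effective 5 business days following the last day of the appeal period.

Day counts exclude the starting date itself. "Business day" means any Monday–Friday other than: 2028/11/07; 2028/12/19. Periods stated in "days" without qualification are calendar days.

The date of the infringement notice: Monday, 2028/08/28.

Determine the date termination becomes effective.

2028/12/29

The last day of the cure period: 85 calendar days after 2028/08/28 is 2028/11/21.
Adding 31 calendar days to 2028/11/21 gives 2028/12/22, which is the last day of the appeal period.
The date termination becomes effective: counting 5 business days from Friday, 2028/12/22 (Dec 25, Dec 26, Dec 27, Dec 28, Dec 29, skipping weekends) reaches Friday, 2028/12/29.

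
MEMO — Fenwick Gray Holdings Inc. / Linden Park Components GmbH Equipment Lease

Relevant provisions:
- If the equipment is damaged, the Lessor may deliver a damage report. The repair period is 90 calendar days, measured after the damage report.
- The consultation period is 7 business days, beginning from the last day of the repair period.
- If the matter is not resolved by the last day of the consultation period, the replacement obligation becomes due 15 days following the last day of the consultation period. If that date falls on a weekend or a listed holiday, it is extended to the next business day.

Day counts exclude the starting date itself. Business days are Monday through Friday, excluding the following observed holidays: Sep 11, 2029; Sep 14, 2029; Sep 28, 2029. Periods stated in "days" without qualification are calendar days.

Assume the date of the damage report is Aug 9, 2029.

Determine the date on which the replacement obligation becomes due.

Dec 3, 2029

The last day of the repair period: 90 calendar days after Aug 9, 2029 is Nov 7, 2029.
The last day of the consultation period: counting 7 business days from Wednesday, Nov 7, 2029 (Nov 8, Nov 9, Nov 12, Nov 13, Nov 14, Nov 15, Nov 16, skipping weekends) reaches Friday, Nov 16, 2029.
The date on which the replacement obligation becomes due: 15 calendar days after Nov 16, 2029 is Dec 1, 2029. That falls on a Saturday, so it rolls to the next business day, Monday, Dec 3, 2029.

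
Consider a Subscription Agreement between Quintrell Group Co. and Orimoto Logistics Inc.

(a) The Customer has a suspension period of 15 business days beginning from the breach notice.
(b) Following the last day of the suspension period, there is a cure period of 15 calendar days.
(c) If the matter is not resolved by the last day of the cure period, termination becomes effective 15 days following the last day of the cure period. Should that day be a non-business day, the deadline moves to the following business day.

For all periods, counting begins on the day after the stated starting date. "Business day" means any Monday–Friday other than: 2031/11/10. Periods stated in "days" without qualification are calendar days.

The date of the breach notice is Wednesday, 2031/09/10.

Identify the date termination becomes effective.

The last day of the suspension period: counting 15 business days from Wednesday, 2031/09/10 (Sep 11, Sep 12, Sep 15, Sep 16, …, Sep 29, Sep 30, Oct 1, skipping weekends) reaches Wednesday, 2031/10/01.
The last day of the cure period: 2031/10/01 + 15 days = 2031/10/16.
The date termination becomes effective: 15 calendar days after 2031/10/16 is 2031/10/31. 2031/10/31 is a Friday and is not a listed holiday, so no roll-forward applies.

2031/10/31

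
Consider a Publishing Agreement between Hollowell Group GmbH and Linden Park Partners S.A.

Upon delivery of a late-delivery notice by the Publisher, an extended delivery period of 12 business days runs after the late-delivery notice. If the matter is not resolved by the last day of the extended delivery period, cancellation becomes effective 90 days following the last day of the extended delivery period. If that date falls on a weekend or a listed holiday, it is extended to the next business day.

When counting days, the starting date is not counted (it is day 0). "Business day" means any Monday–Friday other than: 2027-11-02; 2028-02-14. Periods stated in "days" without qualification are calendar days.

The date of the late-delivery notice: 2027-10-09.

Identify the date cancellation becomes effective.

2028-01-24

The last day of the extended delivery period: counting 12 business days from Saturday, 2027-10-09 (Oct 11, Oct 12, Oct 13, Oct 14, …, Oct 22, Oct 25, Oct 26, skipping weekends) reaches Tuesday, 2027-10-26.
Adding 90 calendar days to 2027-10-26 gives 2028-01-24, which is the date cancellation becomes effective. 2028-01-24 is a Monday and is not a listed holiday, so no roll-forward applies.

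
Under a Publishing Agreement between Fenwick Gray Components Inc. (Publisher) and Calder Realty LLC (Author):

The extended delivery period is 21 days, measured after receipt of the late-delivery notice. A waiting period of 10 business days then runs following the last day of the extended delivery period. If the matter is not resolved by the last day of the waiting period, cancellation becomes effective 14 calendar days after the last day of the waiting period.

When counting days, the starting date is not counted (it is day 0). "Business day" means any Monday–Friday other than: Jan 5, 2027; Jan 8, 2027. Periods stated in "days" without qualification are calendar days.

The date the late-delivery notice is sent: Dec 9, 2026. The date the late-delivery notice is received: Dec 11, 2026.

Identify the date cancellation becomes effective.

The last day of the extended delivery period: 21 calendar days after Dec 11, 2026 is Jan 1, 2027.
From Friday, Jan 1, 2027, 10 business days (Jan 4, Jan 6, Jan 7, Jan 11, Jan 12, Jan 13, Jan 14, Jan 15, Jan 18, Jan 19, skipping weekends and the listed holidays on Jan 5, Jan 8) brings us to Tuesday, Jan 19, 2027, which is the last day of the waiting period.
Adding 14 calendar days to Jan 19, 2027 gives Feb 2, 2027, which is the date cancellation becomes effective.

Feb 2, 2027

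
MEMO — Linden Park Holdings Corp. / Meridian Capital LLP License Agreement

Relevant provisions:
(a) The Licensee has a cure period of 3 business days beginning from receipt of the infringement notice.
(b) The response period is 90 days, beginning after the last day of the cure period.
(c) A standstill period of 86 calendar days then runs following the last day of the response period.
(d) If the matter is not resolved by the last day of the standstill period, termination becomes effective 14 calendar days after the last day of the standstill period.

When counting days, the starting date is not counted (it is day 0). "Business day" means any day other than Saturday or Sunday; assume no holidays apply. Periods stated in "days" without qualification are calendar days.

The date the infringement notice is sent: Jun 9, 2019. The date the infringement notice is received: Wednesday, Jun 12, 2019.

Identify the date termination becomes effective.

The last day of the cure period: 3 business days after Wednesday, Jun 12, 2019, skipping weekends — Jun 13, Jun 14, Jun 17 — lands on Monday, Jun 17, 2019.
Adding 90 calendar days to Jun 17, 2019 gives Sep 15, 2019, which is the last day of the response period.
Adding 86 calendar days to Sep 15, 2019 gives Dec 10, 2019, which is the last day of the standstill period.
The date termination becomes effective: 14 calendar days after Dec 10, 2019 is Dec 24, 2019.

Dec 24, 2019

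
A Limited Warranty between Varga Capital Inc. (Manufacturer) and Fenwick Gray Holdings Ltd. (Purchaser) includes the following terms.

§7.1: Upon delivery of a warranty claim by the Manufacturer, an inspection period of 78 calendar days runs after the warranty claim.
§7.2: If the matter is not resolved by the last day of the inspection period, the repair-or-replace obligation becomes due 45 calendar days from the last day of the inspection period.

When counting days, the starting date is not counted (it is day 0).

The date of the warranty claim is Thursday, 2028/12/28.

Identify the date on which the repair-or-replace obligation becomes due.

2029/04/30

The last day of the inspection period: 2028/12/28 + 78 days = 2029/03/16.
The date on which the repair-or-replace obligation becomes due: 2029/03/16 + 45 days = 2029/04/30.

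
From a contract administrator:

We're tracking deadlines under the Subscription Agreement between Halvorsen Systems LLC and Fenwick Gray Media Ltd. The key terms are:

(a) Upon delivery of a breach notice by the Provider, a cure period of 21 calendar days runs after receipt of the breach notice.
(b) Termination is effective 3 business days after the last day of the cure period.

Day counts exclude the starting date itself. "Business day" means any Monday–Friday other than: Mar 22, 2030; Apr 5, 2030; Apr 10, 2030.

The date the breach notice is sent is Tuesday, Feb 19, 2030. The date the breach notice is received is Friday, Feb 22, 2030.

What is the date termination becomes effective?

Mar 20, 2030

The last day of the cure period: Feb 22, 2030 + 21 days = Mar 15, 2030.
The date termination becomes effective: counting 3 business days from Friday, Mar 15, 2030 (Mar 18, Mar 19, Mar 20, skipping weekends) reaches Wednesday, Mar 20, 2030.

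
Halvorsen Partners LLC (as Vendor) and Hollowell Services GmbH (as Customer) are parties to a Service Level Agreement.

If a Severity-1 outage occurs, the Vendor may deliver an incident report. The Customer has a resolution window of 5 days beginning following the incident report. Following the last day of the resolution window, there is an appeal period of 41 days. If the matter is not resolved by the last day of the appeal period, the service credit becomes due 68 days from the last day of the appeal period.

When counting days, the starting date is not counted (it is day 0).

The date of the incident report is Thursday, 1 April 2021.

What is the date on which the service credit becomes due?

The last day of the resolution window: 1 April 2021 + 5 days = 6 April 2021.
Adding 41 calendar days to 6 April 2021 gives 17 May 2021, which is the last day of the appeal period.
The date on which the service credit becomes due: 68 calendar days after 17 May 2021 is 24 July 2021.

24 July 2021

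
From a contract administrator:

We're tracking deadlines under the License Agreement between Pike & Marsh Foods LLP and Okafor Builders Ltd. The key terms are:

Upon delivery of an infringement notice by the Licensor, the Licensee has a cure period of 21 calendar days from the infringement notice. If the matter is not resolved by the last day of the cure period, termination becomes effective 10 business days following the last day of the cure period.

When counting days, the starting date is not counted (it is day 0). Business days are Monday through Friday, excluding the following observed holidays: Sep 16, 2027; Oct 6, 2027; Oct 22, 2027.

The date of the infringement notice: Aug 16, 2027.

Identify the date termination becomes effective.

The last day of the cure period: 21 calendar days after Aug 16, 2027 is Sep 6, 2027.
The date termination becomes effective: 10 business days after Monday, Sep 6, 2027, skipping weekends and the listed holiday on Sep 16 — Sep 7, Sep 8, Sep 9, Sep 10, Sep 13, Sep 14, Sep 15, Sep 17, Sep 20, Sep 21 — lands on Tuesday, Sep 21, 2027.

Sep 21, 2027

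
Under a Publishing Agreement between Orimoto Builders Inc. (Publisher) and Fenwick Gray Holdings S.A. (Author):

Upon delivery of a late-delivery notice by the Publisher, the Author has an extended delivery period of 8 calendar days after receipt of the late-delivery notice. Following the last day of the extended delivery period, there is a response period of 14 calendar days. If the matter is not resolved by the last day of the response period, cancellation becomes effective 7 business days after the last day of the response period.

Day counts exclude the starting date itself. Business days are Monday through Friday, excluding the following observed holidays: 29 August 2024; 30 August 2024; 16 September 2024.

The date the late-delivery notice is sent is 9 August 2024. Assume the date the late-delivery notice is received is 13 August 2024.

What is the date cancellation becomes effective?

The last day of the extended delivery period: 8 calendar days after 13 August 2024 is 21 August 2024.
Adding 14 calendar days to 21 August 2024 gives 4 September 2024, which is the last day of the response period.
The date cancellation becomes effective: counting 7 business days from Wednesday, 4 September 2024 (Sep 5, Sep 6, Sep 9, Sep 10, Sep 11, Sep 12, Sep 13, skipping weekends) reaches Friday, 13 September 2024.

13 September 2024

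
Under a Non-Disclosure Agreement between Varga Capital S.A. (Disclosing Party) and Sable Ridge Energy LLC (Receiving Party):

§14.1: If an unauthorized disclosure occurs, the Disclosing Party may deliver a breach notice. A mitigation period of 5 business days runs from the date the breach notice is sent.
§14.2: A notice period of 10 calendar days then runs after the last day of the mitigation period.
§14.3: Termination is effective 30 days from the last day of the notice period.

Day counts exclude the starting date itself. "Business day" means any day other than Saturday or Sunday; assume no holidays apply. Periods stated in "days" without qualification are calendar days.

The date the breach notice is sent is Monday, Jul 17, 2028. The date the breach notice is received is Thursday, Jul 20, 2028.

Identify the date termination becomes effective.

Sep 2, 2028

The last day of the mitigation period: counting 5 business days from Monday, Jul 17, 2028 (Jul 18, Jul 19, Jul 20, Jul 21, Jul 24, skipping weekends) reaches Monday, Jul 24, 2028.
The last day of the notice period: 10 calendar days after Jul 24, 2028 is Aug 3, 2028.
The date termination becomes effective: 30 calendar days after Aug 3, 2028 is Sep 2, 2028.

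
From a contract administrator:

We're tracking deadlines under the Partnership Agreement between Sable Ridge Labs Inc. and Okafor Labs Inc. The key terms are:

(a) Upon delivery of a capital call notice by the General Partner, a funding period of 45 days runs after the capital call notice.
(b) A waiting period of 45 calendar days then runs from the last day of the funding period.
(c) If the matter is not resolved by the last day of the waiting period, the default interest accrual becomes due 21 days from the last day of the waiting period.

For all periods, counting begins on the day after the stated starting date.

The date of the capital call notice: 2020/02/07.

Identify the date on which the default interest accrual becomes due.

2020/05/28

The last day of the funding period: 45 calendar days after 2020/02/07 is 2020/03/23.
Adding 45 calendar days to 2020/03/23 gives 2020/05/07, which is the last day of the waiting period.
Adding 21 calendar days to 2020/05/07 gives 2020/05/28, which is the date on which the default interest accrual becomes due.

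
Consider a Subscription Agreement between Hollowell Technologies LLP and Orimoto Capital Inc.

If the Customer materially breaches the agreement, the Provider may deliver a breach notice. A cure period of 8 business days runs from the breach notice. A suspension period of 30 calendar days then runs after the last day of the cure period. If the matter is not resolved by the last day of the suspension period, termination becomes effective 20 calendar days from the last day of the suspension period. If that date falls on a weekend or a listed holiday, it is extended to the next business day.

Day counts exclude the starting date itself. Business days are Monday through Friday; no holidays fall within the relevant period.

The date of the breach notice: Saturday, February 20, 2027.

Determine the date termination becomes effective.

April 22, 2027

The last day of the cure period: counting 8 business days from Saturday, February 20, 2027 (Feb 22, Feb 23, Feb 24, Feb 25, Feb 26, Mar 1, Mar 2, Mar 3, skipping weekends) reaches Wednesday, March 3, 2027.
The last day of the suspension period: 30 calendar days after March 3, 2027 is April 2, 2027.
Adding 20 calendar days to April 2, 2027 gives April 22, 2027, which is the date termination becomes effective. April 22, 2027 is a Thursday, so no roll-forward applies.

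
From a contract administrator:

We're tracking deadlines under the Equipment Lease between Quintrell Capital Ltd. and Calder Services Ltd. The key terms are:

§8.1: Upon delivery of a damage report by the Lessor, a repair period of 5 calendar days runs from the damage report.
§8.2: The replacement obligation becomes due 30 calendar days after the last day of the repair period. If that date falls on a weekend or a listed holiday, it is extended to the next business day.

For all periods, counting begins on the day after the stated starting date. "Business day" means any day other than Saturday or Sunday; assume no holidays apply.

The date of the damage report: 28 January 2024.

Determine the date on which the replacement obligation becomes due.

The last day of the repair period: 5 calendar days after 28 January 2024 is 2 February 2024.
Adding 30 calendar days to 2 February 2024 gives 3 March 2024, which is the date on which the replacement obligation becomes due. That falls on a Sunday, so it rolls to the next business day, Monday, 4 March 2024.

4 March 2024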